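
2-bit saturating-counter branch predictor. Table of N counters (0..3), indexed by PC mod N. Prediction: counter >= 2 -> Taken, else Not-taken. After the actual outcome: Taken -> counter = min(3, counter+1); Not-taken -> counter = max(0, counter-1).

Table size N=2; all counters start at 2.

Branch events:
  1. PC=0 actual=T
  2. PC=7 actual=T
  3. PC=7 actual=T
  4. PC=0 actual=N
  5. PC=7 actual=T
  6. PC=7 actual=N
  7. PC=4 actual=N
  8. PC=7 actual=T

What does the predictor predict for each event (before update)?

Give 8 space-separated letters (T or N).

Ev 1: PC=0 idx=0 pred=T actual=T -> ctr[0]=3
Ev 2: PC=7 idx=1 pred=T actual=T -> ctr[1]=3
Ev 3: PC=7 idx=1 pred=T actual=T -> ctr[1]=3
Ev 4: PC=0 idx=0 pred=T actual=N -> ctr[0]=2
Ev 5: PC=7 idx=1 pred=T actual=T -> ctr[1]=3
Ev 6: PC=7 idx=1 pred=T actual=N -> ctr[1]=2
Ev 7: PC=4 idx=0 pred=T actual=N -> ctr[0]=1
Ev 8: PC=7 idx=1 pred=T actual=T -> ctr[1]=3

Answer: T T T T T T T T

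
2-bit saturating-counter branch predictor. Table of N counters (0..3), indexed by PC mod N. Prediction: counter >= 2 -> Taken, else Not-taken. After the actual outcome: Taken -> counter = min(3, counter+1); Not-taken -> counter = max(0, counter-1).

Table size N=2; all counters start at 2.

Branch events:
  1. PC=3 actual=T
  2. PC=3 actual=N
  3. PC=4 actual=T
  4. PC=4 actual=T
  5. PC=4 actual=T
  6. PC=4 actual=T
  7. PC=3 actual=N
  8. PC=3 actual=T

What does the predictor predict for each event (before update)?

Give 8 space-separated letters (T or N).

Ev 1: PC=3 idx=1 pred=T actual=T -> ctr[1]=3
Ev 2: PC=3 idx=1 pred=T actual=N -> ctr[1]=2
Ev 3: PC=4 idx=0 pred=T actual=T -> ctr[0]=3
Ev 4: PC=4 idx=0 pred=T actual=T -> ctr[0]=3
Ev 5: PC=4 idx=0 pred=T actual=T -> ctr[0]=3
Ev 6: PC=4 idx=0 pred=T actual=T -> ctr[0]=3
Ev 7: PC=3 idx=1 pred=T actual=N -> ctr[1]=1
Ev 8: PC=3 idx=1 pred=N actual=T -> ctr[1]=2

Answer: T T T T T T T N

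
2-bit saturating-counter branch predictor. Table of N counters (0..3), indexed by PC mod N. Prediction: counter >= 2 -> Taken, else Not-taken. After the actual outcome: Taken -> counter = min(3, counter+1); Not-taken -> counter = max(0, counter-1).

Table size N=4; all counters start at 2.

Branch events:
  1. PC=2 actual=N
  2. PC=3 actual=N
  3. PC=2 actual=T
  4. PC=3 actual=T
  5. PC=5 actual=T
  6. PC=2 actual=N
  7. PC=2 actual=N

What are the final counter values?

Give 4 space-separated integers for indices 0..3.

Ev 1: PC=2 idx=2 pred=T actual=N -> ctr[2]=1
Ev 2: PC=3 idx=3 pred=T actual=N -> ctr[3]=1
Ev 3: PC=2 idx=2 pred=N actual=T -> ctr[2]=2
Ev 4: PC=3 idx=3 pred=N actual=T -> ctr[3]=2
Ev 5: PC=5 idx=1 pred=T actual=T -> ctr[1]=3
Ev 6: PC=2 idx=2 pred=T actual=N -> ctr[2]=1
Ev 7: PC=2 idx=2 pred=N actual=N -> ctr[2]=0

Answer: 2 3 0 2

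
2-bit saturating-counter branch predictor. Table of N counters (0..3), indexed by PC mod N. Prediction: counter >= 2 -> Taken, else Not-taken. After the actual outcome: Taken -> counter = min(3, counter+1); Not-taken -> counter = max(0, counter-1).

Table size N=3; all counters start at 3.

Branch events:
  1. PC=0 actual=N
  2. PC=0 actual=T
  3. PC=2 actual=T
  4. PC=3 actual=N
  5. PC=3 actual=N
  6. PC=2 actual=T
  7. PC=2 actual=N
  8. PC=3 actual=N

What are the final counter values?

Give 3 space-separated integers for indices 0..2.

Answer: 0 3 2

Derivation:
Ev 1: PC=0 idx=0 pred=T actual=N -> ctr[0]=2
Ev 2: PC=0 idx=0 pred=T actual=T -> ctr[0]=3
Ev 3: PC=2 idx=2 pred=T actual=T -> ctr[2]=3
Ev 4: PC=3 idx=0 pred=T actual=N -> ctr[0]=2
Ev 5: PC=3 idx=0 pred=T actual=N -> ctr[0]=1
Ev 6: PC=2 idx=2 pred=T actual=T -> ctr[2]=3
Ev 7: PC=2 idx=2 pred=T actual=N -> ctr[2]=2
Ev 8: PC=3 idx=0 pred=N actual=N -> ctr[0]=0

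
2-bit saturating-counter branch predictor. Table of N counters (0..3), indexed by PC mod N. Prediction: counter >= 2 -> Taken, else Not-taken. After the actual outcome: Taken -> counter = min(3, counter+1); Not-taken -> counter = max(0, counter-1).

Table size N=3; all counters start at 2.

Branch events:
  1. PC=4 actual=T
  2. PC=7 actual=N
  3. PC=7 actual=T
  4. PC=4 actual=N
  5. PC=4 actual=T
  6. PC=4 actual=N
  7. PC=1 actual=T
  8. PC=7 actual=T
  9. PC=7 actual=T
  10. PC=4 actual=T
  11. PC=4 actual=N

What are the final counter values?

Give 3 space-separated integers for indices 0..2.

Answer: 2 2 2

Derivation:
Ev 1: PC=4 idx=1 pred=T actual=T -> ctr[1]=3
Ev 2: PC=7 idx=1 pred=T actual=N -> ctr[1]=2
Ev 3: PC=7 idx=1 pred=T actual=T -> ctr[1]=3
Ev 4: PC=4 idx=1 pred=T actual=N -> ctr[1]=2
Ev 5: PC=4 idx=1 pred=T actual=T -> ctr[1]=3
Ev 6: PC=4 idx=1 pred=T actual=N -> ctr[1]=2
Ev 7: PC=1 idx=1 pred=T actual=T -> ctr[1]=3
Ev 8: PC=7 idx=1 pred=T actual=T -> ctr[1]=3
Ev 9: PC=7 idx=1 pred=T actual=T -> ctr[1]=3
Ev 10: PC=4 idx=1 pred=T actual=T -> ctr[1]=3
Ev 11: PC=4 idx=1 pred=T actual=N -> ctr[1]=2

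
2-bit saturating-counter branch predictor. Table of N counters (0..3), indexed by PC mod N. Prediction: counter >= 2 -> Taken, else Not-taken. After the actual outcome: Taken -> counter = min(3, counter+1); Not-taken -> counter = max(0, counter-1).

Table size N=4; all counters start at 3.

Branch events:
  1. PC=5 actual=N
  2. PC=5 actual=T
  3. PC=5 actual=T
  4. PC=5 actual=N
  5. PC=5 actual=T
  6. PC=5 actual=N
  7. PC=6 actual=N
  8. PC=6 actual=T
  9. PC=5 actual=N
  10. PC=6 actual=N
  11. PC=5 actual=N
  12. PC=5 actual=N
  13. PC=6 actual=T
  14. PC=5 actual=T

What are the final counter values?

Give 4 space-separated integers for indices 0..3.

Answer: 3 1 3 3

Derivation:
Ev 1: PC=5 idx=1 pred=T actual=N -> ctr[1]=2
Ev 2: PC=5 idx=1 pred=T actual=T -> ctr[1]=3
Ev 3: PC=5 idx=1 pred=T actual=T -> ctr[1]=3
Ev 4: PC=5 idx=1 pred=T actual=N -> ctr[1]=2
Ev 5: PC=5 idx=1 pred=T actual=T -> ctr[1]=3
Ev 6: PC=5 idx=1 pred=T actual=N -> ctr[1]=2
Ev 7: PC=6 idx=2 pred=T actual=N -> ctr[2]=2
Ev 8: PC=6 idx=2 pred=T actual=T -> ctr[2]=3
Ev 9: PC=5 idx=1 pred=T actual=N -> ctr[1]=1
Ev 10: PC=6 idx=2 pred=T actual=N -> ctr[2]=2
Ev 11: PC=5 idx=1 pred=N actual=N -> ctr[1]=0
Ev 12: PC=5 idx=1 pred=N actual=N -> ctr[1]=0
Ev 13: PC=6 idx=2 pred=T actual=T -> ctr[2]=3
Ev 14: PC=5 idx=1 pred=N actual=T -> ctr[1]=1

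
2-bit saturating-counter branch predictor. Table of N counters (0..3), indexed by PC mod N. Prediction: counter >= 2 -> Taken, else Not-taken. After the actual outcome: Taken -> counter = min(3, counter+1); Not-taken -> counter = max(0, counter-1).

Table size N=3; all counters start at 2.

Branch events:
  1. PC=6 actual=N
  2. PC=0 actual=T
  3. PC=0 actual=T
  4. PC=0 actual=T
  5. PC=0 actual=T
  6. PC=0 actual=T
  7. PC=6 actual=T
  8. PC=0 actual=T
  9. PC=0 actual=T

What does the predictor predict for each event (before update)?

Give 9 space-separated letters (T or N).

Answer: T N T T T T T T T

Derivation:
Ev 1: PC=6 idx=0 pred=T actual=N -> ctr[0]=1
Ev 2: PC=0 idx=0 pred=N actual=T -> ctr[0]=2
Ev 3: PC=0 idx=0 pred=T actual=T -> ctr[0]=3
Ev 4: PC=0 idx=0 pred=T actual=T -> ctr[0]=3
Ev 5: PC=0 idx=0 pred=T actual=T -> ctr[0]=3
Ev 6: PC=0 idx=0 pred=T actual=T -> ctr[0]=3
Ev 7: PC=6 idx=0 pred=T actual=T -> ctr[0]=3
Ev 8: PC=0 idx=0 pred=T actual=T -> ctr[0]=3
Ev 9: PC=0 idx=0 pred=T actual=T -> ctr[0]=3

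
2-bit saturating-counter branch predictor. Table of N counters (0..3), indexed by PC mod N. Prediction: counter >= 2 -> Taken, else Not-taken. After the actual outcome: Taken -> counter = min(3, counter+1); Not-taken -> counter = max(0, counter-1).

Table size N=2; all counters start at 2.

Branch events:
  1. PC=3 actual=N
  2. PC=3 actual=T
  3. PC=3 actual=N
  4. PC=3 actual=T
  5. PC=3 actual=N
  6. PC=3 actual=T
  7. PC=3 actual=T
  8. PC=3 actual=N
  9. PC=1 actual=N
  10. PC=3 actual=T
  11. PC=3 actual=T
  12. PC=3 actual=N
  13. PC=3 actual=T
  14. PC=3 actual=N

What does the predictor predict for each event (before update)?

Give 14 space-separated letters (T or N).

Answer: T N T N T N T T T N T T T T

Derivation:
Ev 1: PC=3 idx=1 pred=T actual=N -> ctr[1]=1
Ev 2: PC=3 idx=1 pred=N actual=T -> ctr[1]=2
Ev 3: PC=3 idx=1 pred=T actual=N -> ctr[1]=1
Ev 4: PC=3 idx=1 pred=N actual=T -> ctr[1]=2
Ev 5: PC=3 idx=1 pred=T actual=N -> ctr[1]=1
Ev 6: PC=3 idx=1 pred=N actual=T -> ctr[1]=2
Ev 7: PC=3 idx=1 pred=T actual=T -> ctr[1]=3
Ev 8: PC=3 idx=1 pred=T actual=N -> ctr[1]=2
Ev 9: PC=1 idx=1 pred=T actual=N -> ctr[1]=1
Ev 10: PC=3 idx=1 pred=N actual=T -> ctr[1]=2
Ev 11: PC=3 idx=1 pred=T actual=T -> ctr[1]=3
Ev 12: PC=3 idx=1 pred=T actual=N -> ctr[1]=2
Ev 13: PC=3 idx=1 pred=T actual=T -> ctr[1]=3
Ev 14: PC=3 idx=1 pred=T actual=N -> ctr[1]=2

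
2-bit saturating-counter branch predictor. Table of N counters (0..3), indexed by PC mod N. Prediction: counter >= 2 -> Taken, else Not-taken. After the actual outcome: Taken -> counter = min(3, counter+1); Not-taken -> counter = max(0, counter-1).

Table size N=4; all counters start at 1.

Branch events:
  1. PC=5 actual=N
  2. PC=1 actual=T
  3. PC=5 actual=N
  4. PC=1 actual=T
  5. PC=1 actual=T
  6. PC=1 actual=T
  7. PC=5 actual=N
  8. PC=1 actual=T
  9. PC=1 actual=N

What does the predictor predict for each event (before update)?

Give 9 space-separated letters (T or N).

Ev 1: PC=5 idx=1 pred=N actual=N -> ctr[1]=0
Ev 2: PC=1 idx=1 pred=N actual=T -> ctr[1]=1
Ev 3: PC=5 idx=1 pred=N actual=N -> ctr[1]=0
Ev 4: PC=1 idx=1 pred=N actual=T -> ctr[1]=1
Ev 5: PC=1 idx=1 pred=N actual=T -> ctr[1]=2
Ev 6: PC=1 idx=1 pred=T actual=T -> ctr[1]=3
Ev 7: PC=5 idx=1 pred=T actual=N -> ctr[1]=2
Ev 8: PC=1 idx=1 pred=T actual=T -> ctr[1]=3
Ev 9: PC=1 idx=1 pred=T actual=N -> ctr[1]=2

Answer: N N N N N T T T T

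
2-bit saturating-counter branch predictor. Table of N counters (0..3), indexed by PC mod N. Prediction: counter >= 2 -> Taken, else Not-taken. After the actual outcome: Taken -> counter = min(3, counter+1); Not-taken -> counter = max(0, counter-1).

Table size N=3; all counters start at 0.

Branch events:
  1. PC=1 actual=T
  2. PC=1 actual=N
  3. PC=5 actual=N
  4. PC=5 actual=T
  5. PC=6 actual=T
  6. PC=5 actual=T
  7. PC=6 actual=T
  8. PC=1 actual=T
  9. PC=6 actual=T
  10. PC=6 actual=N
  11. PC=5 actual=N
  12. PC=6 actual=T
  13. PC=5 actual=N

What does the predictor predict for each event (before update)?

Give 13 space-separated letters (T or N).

Answer: N N N N N N N N T T T T N

Derivation:
Ev 1: PC=1 idx=1 pred=N actual=T -> ctr[1]=1
Ev 2: PC=1 idx=1 pred=N actual=N -> ctr[1]=0
Ev 3: PC=5 idx=2 pred=N actual=N -> ctr[2]=0
Ev 4: PC=5 idx=2 pred=N actual=T -> ctr[2]=1
Ev 5: PC=6 idx=0 pred=N actual=T -> ctr[0]=1
Ev 6: PC=5 idx=2 pred=N actual=T -> ctr[2]=2
Ev 7: PC=6 idx=0 pred=N actual=T -> ctr[0]=2
Ev 8: PC=1 idx=1 pred=N actual=T -> ctr[1]=1
Ev 9: PC=6 idx=0 pred=T actual=T -> ctr[0]=3
Ev 10: PC=6 idx=0 pred=T actual=N -> ctr[0]=2
Ev 11: PC=5 idx=2 pred=T actual=N -> ctr[2]=1
Ev 12: PC=6 idx=0 pred=T actual=T -> ctr[0]=3
Ev 13: PC=5 idx=2 pred=N actual=N -> ctr[2]=0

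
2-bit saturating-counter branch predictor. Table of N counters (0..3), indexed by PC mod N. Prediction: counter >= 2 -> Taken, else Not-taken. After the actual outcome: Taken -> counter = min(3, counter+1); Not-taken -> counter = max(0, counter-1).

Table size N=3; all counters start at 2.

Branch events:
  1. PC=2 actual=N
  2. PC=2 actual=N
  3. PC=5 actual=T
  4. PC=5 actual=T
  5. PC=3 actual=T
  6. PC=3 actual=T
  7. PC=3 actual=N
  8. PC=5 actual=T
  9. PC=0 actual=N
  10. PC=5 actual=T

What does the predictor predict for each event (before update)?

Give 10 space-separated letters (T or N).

Answer: T N N N T T T T T T

Derivation:
Ev 1: PC=2 idx=2 pred=T actual=N -> ctr[2]=1
Ev 2: PC=2 idx=2 pred=N actual=N -> ctr[2]=0
Ev 3: PC=5 idx=2 pred=N actual=T -> ctr[2]=1
Ev 4: PC=5 idx=2 pred=N actual=T -> ctr[2]=2
Ev 5: PC=3 idx=0 pred=T actual=T -> ctr[0]=3
Ev 6: PC=3 idx=0 pred=T actual=T -> ctr[0]=3
Ev 7: PC=3 idx=0 pred=T actual=N -> ctr[0]=2
Ev 8: PC=5 idx=2 pred=T actual=T -> ctr[2]=3
Ev 9: PC=0 idx=0 pred=T actual=N -> ctr[0]=1
Ev 10: PC=5 idx=2 pred=T actual=T -> ctr[2]=3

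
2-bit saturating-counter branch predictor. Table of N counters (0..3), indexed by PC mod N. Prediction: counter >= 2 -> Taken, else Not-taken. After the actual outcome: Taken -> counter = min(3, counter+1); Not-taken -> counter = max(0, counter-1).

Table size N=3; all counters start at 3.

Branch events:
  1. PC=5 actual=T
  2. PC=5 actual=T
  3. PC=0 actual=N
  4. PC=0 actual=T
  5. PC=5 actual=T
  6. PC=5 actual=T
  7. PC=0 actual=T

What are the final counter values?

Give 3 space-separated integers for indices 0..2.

Answer: 3 3 3

Derivation:
Ev 1: PC=5 idx=2 pred=T actual=T -> ctr[2]=3
Ev 2: PC=5 idx=2 pred=T actual=T -> ctr[2]=3
Ev 3: PC=0 idx=0 pred=T actual=N -> ctr[0]=2
Ev 4: PC=0 idx=0 pred=T actual=T -> ctr[0]=3
Ev 5: PC=5 idx=2 pred=T actual=T -> ctr[2]=3
Ev 6: PC=5 idx=2 pred=T actual=T -> ctr[2]=3
Ev 7: PC=0 idx=0 pred=T actual=T -> ctr[0]=3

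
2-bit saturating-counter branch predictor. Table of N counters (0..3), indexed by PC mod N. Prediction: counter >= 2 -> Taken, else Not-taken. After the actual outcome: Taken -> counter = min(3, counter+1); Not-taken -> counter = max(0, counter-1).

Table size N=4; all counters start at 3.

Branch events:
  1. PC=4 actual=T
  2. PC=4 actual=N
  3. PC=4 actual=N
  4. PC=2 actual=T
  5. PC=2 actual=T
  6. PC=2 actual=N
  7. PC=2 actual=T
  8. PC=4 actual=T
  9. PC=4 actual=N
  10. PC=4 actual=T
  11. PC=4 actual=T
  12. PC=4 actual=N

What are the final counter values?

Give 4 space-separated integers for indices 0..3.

Answer: 2 3 3 3

Derivation:
Ev 1: PC=4 idx=0 pred=T actual=T -> ctr[0]=3
Ev 2: PC=4 idx=0 pred=T actual=N -> ctr[0]=2
Ev 3: PC=4 idx=0 pred=T actual=N -> ctr[0]=1
Ev 4: PC=2 idx=2 pred=T actual=T -> ctr[2]=3
Ev 5: PC=2 idx=2 pred=T actual=T -> ctr[2]=3
Ev 6: PC=2 idx=2 pred=T actual=N -> ctr[2]=2
Ev 7: PC=2 idx=2 pred=T actual=T -> ctr[2]=3
Ev 8: PC=4 idx=0 pred=N actual=T -> ctr[0]=2
Ev 9: PC=4 idx=0 pred=T actual=N -> ctr[0]=1
Ev 10: PC=4 idx=0 pred=N actual=T -> ctr[0]=2
Ev 11: PC=4 idx=0 pred=T actual=T -> ctr[0]=3
Ev 12: PC=4 idx=0 pred=T actual=N -> ctr[0]=2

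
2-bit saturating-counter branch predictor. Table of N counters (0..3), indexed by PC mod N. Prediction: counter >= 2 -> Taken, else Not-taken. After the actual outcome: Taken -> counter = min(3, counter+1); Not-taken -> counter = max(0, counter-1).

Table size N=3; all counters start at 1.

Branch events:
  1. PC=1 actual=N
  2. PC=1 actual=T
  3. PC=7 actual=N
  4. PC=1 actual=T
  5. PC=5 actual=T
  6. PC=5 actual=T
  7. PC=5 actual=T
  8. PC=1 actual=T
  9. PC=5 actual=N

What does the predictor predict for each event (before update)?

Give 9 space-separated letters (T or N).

Answer: N N N N N T T N T

Derivation:
Ev 1: PC=1 idx=1 pred=N actual=N -> ctr[1]=0
Ev 2: PC=1 idx=1 pred=N actual=T -> ctr[1]=1
Ev 3: PC=7 idx=1 pred=N actual=N -> ctr[1]=0
Ev 4: PC=1 idx=1 pred=N actual=T -> ctr[1]=1
Ev 5: PC=5 idx=2 pred=N actual=T -> ctr[2]=2
Ev 6: PC=5 idx=2 pred=T actual=T -> ctr[2]=3
Ev 7: PC=5 idx=2 pred=T actual=T -> ctr[2]=3
Ev 8: PC=1 idx=1 pred=N actual=T -> ctr[1]=2
Ev 9: PC=5 idx=2 pred=T actual=N -> ctr[2]=2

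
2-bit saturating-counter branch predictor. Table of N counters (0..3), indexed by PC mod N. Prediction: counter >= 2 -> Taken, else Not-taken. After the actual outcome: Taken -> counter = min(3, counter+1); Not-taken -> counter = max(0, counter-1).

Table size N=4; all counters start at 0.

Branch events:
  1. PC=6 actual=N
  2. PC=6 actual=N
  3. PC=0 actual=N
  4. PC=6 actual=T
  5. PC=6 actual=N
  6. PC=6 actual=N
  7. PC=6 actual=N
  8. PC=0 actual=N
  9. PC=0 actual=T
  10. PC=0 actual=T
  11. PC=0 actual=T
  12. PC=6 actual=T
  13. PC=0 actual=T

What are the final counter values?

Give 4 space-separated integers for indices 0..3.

Ev 1: PC=6 idx=2 pred=N actual=N -> ctr[2]=0
Ev 2: PC=6 idx=2 pred=N actual=N -> ctr[2]=0
Ev 3: PC=0 idx=0 pred=N actual=N -> ctr[0]=0
Ev 4: PC=6 idx=2 pred=N actual=T -> ctr[2]=1
Ev 5: PC=6 idx=2 pred=N actual=N -> ctr[2]=0
Ev 6: PC=6 idx=2 pred=N actual=N -> ctr[2]=0
Ev 7: PC=6 idx=2 pred=N actual=N -> ctr[2]=0
Ev 8: PC=0 idx=0 pred=N actual=N -> ctr[0]=0
Ev 9: PC=0 idx=0 pred=N actual=T -> ctr[0]=1
Ev 10: PC=0 idx=0 pred=N actual=T -> ctr[0]=2
Ev 11: PC=0 idx=0 pred=T actual=T -> ctr[0]=3
Ev 12: PC=6 idx=2 pred=N actual=T -> ctr[2]=1
Ev 13: PC=0 idx=0 pred=T actual=T -> ctr[0]=3

Answer: 3 0 1 0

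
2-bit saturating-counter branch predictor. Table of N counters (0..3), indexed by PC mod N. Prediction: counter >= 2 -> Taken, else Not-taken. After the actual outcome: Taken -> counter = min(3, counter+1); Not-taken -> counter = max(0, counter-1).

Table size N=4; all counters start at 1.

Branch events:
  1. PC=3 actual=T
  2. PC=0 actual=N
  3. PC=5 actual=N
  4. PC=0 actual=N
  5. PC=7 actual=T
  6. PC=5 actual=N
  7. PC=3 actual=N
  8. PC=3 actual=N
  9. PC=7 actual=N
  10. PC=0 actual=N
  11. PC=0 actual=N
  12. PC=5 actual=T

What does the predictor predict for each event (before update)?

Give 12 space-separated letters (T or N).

Answer: N N N N T N T T N N N N

Derivation:
Ev 1: PC=3 idx=3 pred=N actual=T -> ctr[3]=2
Ev 2: PC=0 idx=0 pred=N actual=N -> ctr[0]=0
Ev 3: PC=5 idx=1 pred=N actual=N -> ctr[1]=0
Ev 4: PC=0 idx=0 pred=N actual=N -> ctr[0]=0
Ev 5: PC=7 idx=3 pred=T actual=T -> ctr[3]=3
Ev 6: PC=5 idx=1 pred=N actual=N -> ctr[1]=0
Ev 7: PC=3 idx=3 pred=T actual=N -> ctr[3]=2
Ev 8: PC=3 idx=3 pred=T actual=N -> ctr[3]=1
Ev 9: PC=7 idx=3 pred=N actual=N -> ctr[3]=0
Ev 10: PC=0 idx=0 pred=N actual=N -> ctr[0]=0
Ev 11: PC=0 idx=0 pred=N actual=N -> ctr[0]=0
Ev 12: PC=5 idx=1 pred=N actual=T -> ctr[1]=1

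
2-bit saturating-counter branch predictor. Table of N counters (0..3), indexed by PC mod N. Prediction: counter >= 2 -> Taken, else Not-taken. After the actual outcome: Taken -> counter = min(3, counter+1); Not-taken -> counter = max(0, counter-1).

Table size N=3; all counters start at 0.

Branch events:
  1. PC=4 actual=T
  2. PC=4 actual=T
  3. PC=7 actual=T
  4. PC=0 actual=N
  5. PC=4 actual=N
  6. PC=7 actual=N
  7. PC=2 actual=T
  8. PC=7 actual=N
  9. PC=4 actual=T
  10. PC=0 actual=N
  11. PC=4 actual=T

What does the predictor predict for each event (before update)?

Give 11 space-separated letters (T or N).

Answer: N N T N T T N N N N N

Derivation:
Ev 1: PC=4 idx=1 pred=N actual=T -> ctr[1]=1
Ev 2: PC=4 idx=1 pred=N actual=T -> ctr[1]=2
Ev 3: PC=7 idx=1 pred=T actual=T -> ctr[1]=3
Ev 4: PC=0 idx=0 pred=N actual=N -> ctr[0]=0
Ev 5: PC=4 idx=1 pred=T actual=N -> ctr[1]=2
Ev 6: PC=7 idx=1 pred=T actual=N -> ctr[1]=1
Ev 7: PC=2 idx=2 pred=N actual=T -> ctr[2]=1
Ev 8: PC=7 idx=1 pred=N actual=N -> ctr[1]=0
Ev 9: PC=4 idx=1 pred=N actual=T -> ctr[1]=1
Ev 10: PC=0 idx=0 pred=N actual=N -> ctr[0]=0
Ev 11: PC=4 idx=1 pred=N actual=T -> ctr[1]=2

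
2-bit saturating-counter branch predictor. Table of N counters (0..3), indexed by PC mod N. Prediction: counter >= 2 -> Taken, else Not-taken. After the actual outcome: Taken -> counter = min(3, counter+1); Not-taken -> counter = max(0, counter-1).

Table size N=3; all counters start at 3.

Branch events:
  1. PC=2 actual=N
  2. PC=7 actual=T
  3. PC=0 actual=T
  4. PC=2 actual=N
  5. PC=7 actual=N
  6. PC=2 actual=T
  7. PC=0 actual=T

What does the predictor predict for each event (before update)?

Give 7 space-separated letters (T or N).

Answer: T T T T T N T

Derivation:
Ev 1: PC=2 idx=2 pred=T actual=N -> ctr[2]=2
Ev 2: PC=7 idx=1 pred=T actual=T -> ctr[1]=3
Ev 3: PC=0 idx=0 pred=T actual=T -> ctr[0]=3
Ev 4: PC=2 idx=2 pred=T actual=N -> ctr[2]=1
Ev 5: PC=7 idx=1 pred=T actual=N -> ctr[1]=2
Ev 6: PC=2 idx=2 pred=N actual=T -> ctr[2]=2
Ev 7: PC=0 idx=0 pred=T actual=T -> ctr[0]=3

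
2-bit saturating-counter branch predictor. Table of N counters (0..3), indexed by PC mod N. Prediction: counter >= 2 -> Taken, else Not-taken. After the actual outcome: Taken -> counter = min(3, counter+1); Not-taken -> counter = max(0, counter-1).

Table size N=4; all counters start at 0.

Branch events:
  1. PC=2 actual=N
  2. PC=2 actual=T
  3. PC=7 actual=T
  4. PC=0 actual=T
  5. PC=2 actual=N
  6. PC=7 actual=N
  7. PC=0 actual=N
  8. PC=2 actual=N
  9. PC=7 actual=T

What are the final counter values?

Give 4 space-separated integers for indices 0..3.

Answer: 0 0 0 1

Derivation:
Ev 1: PC=2 idx=2 pred=N actual=N -> ctr[2]=0
Ev 2: PC=2 idx=2 pred=N actual=T -> ctr[2]=1
Ev 3: PC=7 idx=3 pred=N actual=T -> ctr[3]=1
Ev 4: PC=0 idx=0 pred=N actual=T -> ctr[0]=1
Ev 5: PC=2 idx=2 pred=N actual=N -> ctr[2]=0
Ev 6: PC=7 idx=3 pred=N actual=N -> ctr[3]=0
Ev 7: PC=0 idx=0 pred=N actual=N -> ctr[0]=0
Ev 8: PC=2 idx=2 pred=N actual=N -> ctr[2]=0
Ev 9: PC=7 idx=3 pred=N actual=T -> ctr[3]=1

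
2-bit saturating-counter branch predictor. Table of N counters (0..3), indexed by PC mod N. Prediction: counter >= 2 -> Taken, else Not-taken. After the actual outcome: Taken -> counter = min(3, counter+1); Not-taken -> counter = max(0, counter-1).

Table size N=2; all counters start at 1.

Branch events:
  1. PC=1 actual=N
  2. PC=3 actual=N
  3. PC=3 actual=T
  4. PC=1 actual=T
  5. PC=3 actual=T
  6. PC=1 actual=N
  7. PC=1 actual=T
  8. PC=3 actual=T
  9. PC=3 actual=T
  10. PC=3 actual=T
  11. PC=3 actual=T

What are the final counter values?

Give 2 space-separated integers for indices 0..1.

Ev 1: PC=1 idx=1 pred=N actual=N -> ctr[1]=0
Ev 2: PC=3 idx=1 pred=N actual=N -> ctr[1]=0
Ev 3: PC=3 idx=1 pred=N actual=T -> ctr[1]=1
Ev 4: PC=1 idx=1 pred=N actual=T -> ctr[1]=2
Ev 5: PC=3 idx=1 pred=T actual=T -> ctr[1]=3
Ev 6: PC=1 idx=1 pred=T actual=N -> ctr[1]=2
Ev 7: PC=1 idx=1 pred=T actual=T -> ctr[1]=3
Ev 8: PC=3 idx=1 pred=T actual=T -> ctr[1]=3
Ev 9: PC=3 idx=1 pred=T actual=T -> ctr[1]=3
Ev 10: PC=3 idx=1 pred=T actual=T -> ctr[1]=3
Ev 11: PC=3 idx=1 pred=T actual=T -> ctr[1]=3

Answer: 1 3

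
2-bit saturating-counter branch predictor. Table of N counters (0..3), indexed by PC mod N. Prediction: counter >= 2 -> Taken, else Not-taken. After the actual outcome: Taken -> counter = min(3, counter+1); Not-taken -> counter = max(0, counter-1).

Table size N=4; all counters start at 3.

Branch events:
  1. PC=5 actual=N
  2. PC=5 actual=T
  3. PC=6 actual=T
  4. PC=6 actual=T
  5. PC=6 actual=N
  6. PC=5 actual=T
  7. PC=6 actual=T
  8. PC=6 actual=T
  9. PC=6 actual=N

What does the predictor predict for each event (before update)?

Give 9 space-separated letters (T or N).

Ev 1: PC=5 idx=1 pred=T actual=N -> ctr[1]=2
Ev 2: PC=5 idx=1 pred=T actual=T -> ctr[1]=3
Ev 3: PC=6 idx=2 pred=T actual=T -> ctr[2]=3
Ev 4: PC=6 idx=2 pred=T actual=T -> ctr[2]=3
Ev 5: PC=6 idx=2 pred=T actual=N -> ctr[2]=2
Ev 6: PC=5 idx=1 pred=T actual=T -> ctr[1]=3
Ev 7: PC=6 idx=2 pred=T actual=T -> ctr[2]=3
Ev 8: PC=6 idx=2 pred=T actual=T -> ctr[2]=3
Ev 9: PC=6 idx=2 pred=T actual=N -> ctr[2]=2

Answer: T T T T T T T T T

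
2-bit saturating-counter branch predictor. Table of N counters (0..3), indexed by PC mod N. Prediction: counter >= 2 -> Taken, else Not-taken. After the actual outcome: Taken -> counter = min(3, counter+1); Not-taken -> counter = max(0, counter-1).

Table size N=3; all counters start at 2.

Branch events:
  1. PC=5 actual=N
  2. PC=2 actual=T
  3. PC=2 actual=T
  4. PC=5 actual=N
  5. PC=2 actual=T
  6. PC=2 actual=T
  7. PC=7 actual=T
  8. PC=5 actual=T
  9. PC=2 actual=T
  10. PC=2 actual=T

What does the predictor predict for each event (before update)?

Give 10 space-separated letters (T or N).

Answer: T N T T T T T T T T

Derivation:
Ev 1: PC=5 idx=2 pred=T actual=N -> ctr[2]=1
Ev 2: PC=2 idx=2 pred=N actual=T -> ctr[2]=2
Ev 3: PC=2 idx=2 pred=T actual=T -> ctr[2]=3
Ev 4: PC=5 idx=2 pred=T actual=N -> ctr[2]=2
Ev 5: PC=2 idx=2 pred=T actual=T -> ctr[2]=3
Ev 6: PC=2 idx=2 pred=T actual=T -> ctr[2]=3
Ev 7: PC=7 idx=1 pred=T actual=T -> ctr[1]=3
Ev 8: PC=5 idx=2 pred=T actual=T -> ctr[2]=3
Ev 9: PC=2 idx=2 pred=T actual=T -> ctr[2]=3
Ev 10: PC=2 idx=2 pred=T actual=T -> ctr[2]=3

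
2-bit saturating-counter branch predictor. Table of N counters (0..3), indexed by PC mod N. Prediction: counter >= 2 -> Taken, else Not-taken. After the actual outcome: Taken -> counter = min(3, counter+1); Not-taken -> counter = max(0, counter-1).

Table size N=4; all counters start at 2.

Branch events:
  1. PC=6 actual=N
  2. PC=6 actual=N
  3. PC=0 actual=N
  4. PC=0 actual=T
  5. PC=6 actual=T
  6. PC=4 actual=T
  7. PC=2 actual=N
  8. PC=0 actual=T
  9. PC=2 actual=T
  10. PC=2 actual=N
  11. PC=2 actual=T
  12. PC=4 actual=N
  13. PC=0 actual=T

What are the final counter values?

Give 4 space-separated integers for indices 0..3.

Answer: 3 2 1 2

Derivation:
Ev 1: PC=6 idx=2 pred=T actual=N -> ctr[2]=1
Ev 2: PC=6 idx=2 pred=N actual=N -> ctr[2]=0
Ev 3: PC=0 idx=0 pred=T actual=N -> ctr[0]=1
Ev 4: PC=0 idx=0 pred=N actual=T -> ctr[0]=2
Ev 5: PC=6 idx=2 pred=N actual=T -> ctr[2]=1
Ev 6: PC=4 idx=0 pred=T actual=T -> ctr[0]=3
Ev 7: PC=2 idx=2 pred=N actual=N -> ctr[2]=0
Ev 8: PC=0 idx=0 pred=T actual=T -> ctr[0]=3
Ev 9: PC=2 idx=2 pred=N actual=T -> ctr[2]=1
Ev 10: PC=2 idx=2 pred=N actual=N -> ctr[2]=0
Ev 11: PC=2 idx=2 pred=N actual=T -> ctr[2]=1
Ev 12: PC=4 idx=0 pred=T actual=N -> ctr[0]=2
Ev 13: PC=0 idx=0 pred=T actual=T -> ctr[0]=3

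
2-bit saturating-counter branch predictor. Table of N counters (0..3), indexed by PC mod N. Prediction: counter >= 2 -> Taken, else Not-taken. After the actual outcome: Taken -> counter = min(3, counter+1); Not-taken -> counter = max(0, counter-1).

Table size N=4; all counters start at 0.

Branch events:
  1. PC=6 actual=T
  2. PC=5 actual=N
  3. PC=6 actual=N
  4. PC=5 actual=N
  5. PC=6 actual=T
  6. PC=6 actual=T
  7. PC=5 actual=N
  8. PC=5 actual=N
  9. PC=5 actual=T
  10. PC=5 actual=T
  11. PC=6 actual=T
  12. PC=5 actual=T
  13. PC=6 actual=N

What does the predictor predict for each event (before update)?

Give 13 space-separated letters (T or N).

Answer: N N N N N N N N N N T T T

Derivation:
Ev 1: PC=6 idx=2 pred=N actual=T -> ctr[2]=1
Ev 2: PC=5 idx=1 pred=N actual=N -> ctr[1]=0
Ev 3: PC=6 idx=2 pred=N actual=N -> ctr[2]=0
Ev 4: PC=5 idx=1 pred=N actual=N -> ctr[1]=0
Ev 5: PC=6 idx=2 pred=N actual=T -> ctr[2]=1
Ev 6: PC=6 idx=2 pred=N actual=T -> ctr[2]=2
Ev 7: PC=5 idx=1 pred=N actual=N -> ctr[1]=0
Ev 8: PC=5 idx=1 pred=N actual=N -> ctr[1]=0
Ev 9: PC=5 idx=1 pred=N actual=T -> ctr[1]=1
Ev 10: PC=5 idx=1 pred=N actual=T -> ctr[1]=2
Ev 11: PC=6 idx=2 pred=T actual=T -> ctr[2]=3
Ev 12: PC=5 idx=1 pred=T actual=T -> ctr[1]=3
Ev 13: PC=6 idx=2 pred=T actual=N -> ctr[2]=2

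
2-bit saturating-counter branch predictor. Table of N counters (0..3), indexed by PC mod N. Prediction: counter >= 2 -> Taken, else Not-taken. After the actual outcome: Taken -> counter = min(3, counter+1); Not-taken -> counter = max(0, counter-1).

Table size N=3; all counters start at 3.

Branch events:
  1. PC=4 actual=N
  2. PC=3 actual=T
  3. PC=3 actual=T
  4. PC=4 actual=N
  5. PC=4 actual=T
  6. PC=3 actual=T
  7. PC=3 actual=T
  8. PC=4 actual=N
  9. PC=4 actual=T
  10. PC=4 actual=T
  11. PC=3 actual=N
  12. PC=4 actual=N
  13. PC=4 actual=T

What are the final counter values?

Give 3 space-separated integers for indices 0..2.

Answer: 2 3 3

Derivation:
Ev 1: PC=4 idx=1 pred=T actual=N -> ctr[1]=2
Ev 2: PC=3 idx=0 pred=T actual=T -> ctr[0]=3
Ev 3: PC=3 idx=0 pred=T actual=T -> ctr[0]=3
Ev 4: PC=4 idx=1 pred=T actual=N -> ctr[1]=1
Ev 5: PC=4 idx=1 pred=N actual=T -> ctr[1]=2
Ev 6: PC=3 idx=0 pred=T actual=T -> ctr[0]=3
Ev 7: PC=3 idx=0 pred=T actual=T -> ctr[0]=3
Ev 8: PC=4 idx=1 pred=T actual=N -> ctr[1]=1
Ev 9: PC=4 idx=1 pred=N actual=T -> ctr[1]=2
Ev 10: PC=4 idx=1 pred=T actual=T -> ctr[1]=3
Ev 11: PC=3 idx=0 pred=T actual=N -> ctr[0]=2
Ev 12: PC=4 idx=1 pred=T actual=N -> ctr[1]=2
Ev 13: PC=4 idx=1 pred=T actual=T -> ctr[1]=3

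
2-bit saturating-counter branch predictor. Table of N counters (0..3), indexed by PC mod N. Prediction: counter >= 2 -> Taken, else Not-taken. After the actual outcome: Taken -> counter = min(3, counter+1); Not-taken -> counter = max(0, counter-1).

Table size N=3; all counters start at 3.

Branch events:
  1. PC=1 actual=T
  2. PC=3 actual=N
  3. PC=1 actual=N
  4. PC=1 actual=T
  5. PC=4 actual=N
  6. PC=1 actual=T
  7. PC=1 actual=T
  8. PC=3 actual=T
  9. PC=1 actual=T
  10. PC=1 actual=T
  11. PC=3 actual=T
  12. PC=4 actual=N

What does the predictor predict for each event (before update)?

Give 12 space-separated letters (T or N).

Ev 1: PC=1 idx=1 pred=T actual=T -> ctr[1]=3
Ev 2: PC=3 idx=0 pred=T actual=N -> ctr[0]=2
Ev 3: PC=1 idx=1 pred=T actual=N -> ctr[1]=2
Ev 4: PC=1 idx=1 pred=T actual=T -> ctr[1]=3
Ev 5: PC=4 idx=1 pred=T actual=N -> ctr[1]=2
Ev 6: PC=1 idx=1 pred=T actual=T -> ctr[1]=3
Ev 7: PC=1 idx=1 pred=T actual=T -> ctr[1]=3
Ev 8: PC=3 idx=0 pred=T actual=T -> ctr[0]=3
Ev 9: PC=1 idx=1 pred=T actual=T -> ctr[1]=3
Ev 10: PC=1 idx=1 pred=T actual=T -> ctr[1]=3
Ev 11: PC=3 idx=0 pred=T actual=T -> ctr[0]=3
Ev 12: PC=4 idx=1 pred=T actual=N -> ctr[1]=2

Answer: T T T T T T T T T T T T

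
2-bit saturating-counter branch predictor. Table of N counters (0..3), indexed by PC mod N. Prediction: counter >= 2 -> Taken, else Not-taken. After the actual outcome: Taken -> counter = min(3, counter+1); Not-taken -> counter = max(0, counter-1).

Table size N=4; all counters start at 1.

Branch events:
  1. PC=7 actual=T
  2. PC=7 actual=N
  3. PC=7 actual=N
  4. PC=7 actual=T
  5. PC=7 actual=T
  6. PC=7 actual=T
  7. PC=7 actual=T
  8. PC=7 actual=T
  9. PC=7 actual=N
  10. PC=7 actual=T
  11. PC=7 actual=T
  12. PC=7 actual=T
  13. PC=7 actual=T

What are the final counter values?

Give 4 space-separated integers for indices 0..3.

Answer: 1 1 1 3

Derivation:
Ev 1: PC=7 idx=3 pred=N actual=T -> ctr[3]=2
Ev 2: PC=7 idx=3 pred=T actual=N -> ctr[3]=1
Ev 3: PC=7 idx=3 pred=N actual=N -> ctr[3]=0
Ev 4: PC=7 idx=3 pred=N actual=T -> ctr[3]=1
Ev 5: PC=7 idx=3 pred=N actual=T -> ctr[3]=2
Ev 6: PC=7 idx=3 pred=T actual=T -> ctr[3]=3
Ev 7: PC=7 idx=3 pred=T actual=T -> ctr[3]=3
Ev 8: PC=7 idx=3 pred=T actual=T -> ctr[3]=3
Ev 9: PC=7 idx=3 pred=T actual=N -> ctr[3]=2
Ev 10: PC=7 idx=3 pred=T actual=T -> ctr[3]=3
Ev 11: PC=7 idx=3 pred=T actual=T -> ctr[3]=3
Ev 12: PC=7 idx=3 pred=T actual=T -> ctr[3]=3
Ev 13: PC=7 idx=3 pred=T actual=T -> ctr[3]=3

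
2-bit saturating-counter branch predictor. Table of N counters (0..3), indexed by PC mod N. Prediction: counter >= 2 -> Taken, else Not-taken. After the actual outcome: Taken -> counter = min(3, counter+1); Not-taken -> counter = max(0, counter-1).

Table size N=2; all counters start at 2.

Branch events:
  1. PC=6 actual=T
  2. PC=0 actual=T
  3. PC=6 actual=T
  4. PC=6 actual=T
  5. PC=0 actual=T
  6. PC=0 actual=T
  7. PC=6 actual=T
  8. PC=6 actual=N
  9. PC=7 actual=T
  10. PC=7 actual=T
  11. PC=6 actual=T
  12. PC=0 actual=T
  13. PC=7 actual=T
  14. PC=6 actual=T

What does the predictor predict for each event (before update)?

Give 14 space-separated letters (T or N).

Ev 1: PC=6 idx=0 pred=T actual=T -> ctr[0]=3
Ev 2: PC=0 idx=0 pred=T actual=T -> ctr[0]=3
Ev 3: PC=6 idx=0 pred=T actual=T -> ctr[0]=3
Ev 4: PC=6 idx=0 pred=T actual=T -> ctr[0]=3
Ev 5: PC=0 idx=0 pred=T actual=T -> ctr[0]=3
Ev 6: PC=0 idx=0 pred=T actual=T -> ctr[0]=3
Ev 7: PC=6 idx=0 pred=T actual=T -> ctr[0]=3
Ev 8: PC=6 idx=0 pred=T actual=N -> ctr[0]=2
Ev 9: PC=7 idx=1 pred=T actual=T -> ctr[1]=3
Ev 10: PC=7 idx=1 pred=T actual=T -> ctr[1]=3
Ev 11: PC=6 idx=0 pred=T actual=T -> ctr[0]=3
Ev 12: PC=0 idx=0 pred=T actual=T -> ctr[0]=3
Ev 13: PC=7 idx=1 pred=T actual=T -> ctr[1]=3
Ev 14: PC=6 idx=0 pred=T actual=T -> ctr[0]=3

Answer: T T T T T T T T T T T T T T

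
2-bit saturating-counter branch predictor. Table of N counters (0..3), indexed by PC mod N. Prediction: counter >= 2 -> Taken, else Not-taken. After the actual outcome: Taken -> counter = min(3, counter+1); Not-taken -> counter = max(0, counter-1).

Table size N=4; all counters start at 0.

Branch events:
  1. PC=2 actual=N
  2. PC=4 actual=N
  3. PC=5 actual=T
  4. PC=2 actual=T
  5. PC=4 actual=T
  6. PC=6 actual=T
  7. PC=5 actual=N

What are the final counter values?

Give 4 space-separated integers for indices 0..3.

Ev 1: PC=2 idx=2 pred=N actual=N -> ctr[2]=0
Ev 2: PC=4 idx=0 pred=N actual=N -> ctr[0]=0
Ev 3: PC=5 idx=1 pred=N actual=T -> ctr[1]=1
Ev 4: PC=2 idx=2 pred=N actual=T -> ctr[2]=1
Ev 5: PC=4 idx=0 pred=N actual=T -> ctr[0]=1
Ev 6: PC=6 idx=2 pred=N actual=T -> ctr[2]=2
Ev 7: PC=5 idx=1 pred=N actual=N -> ctr[1]=0

Answer: 1 0 2 0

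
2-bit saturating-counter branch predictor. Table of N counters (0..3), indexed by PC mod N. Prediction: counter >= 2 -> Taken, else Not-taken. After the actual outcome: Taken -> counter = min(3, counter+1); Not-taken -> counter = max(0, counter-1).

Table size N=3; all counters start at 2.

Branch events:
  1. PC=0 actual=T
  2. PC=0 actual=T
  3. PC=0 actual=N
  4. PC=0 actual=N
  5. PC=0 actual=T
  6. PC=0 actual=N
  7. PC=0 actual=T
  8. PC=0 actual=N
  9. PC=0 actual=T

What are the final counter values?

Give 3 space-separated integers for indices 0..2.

Answer: 2 2 2

Derivation:
Ev 1: PC=0 idx=0 pred=T actual=T -> ctr[0]=3
Ev 2: PC=0 idx=0 pred=T actual=T -> ctr[0]=3
Ev 3: PC=0 idx=0 pred=T actual=N -> ctr[0]=2
Ev 4: PC=0 idx=0 pred=T actual=N -> ctr[0]=1
Ev 5: PC=0 idx=0 pred=N actual=T -> ctr[0]=2
Ev 6: PC=0 idx=0 pred=T actual=N -> ctr[0]=1
Ev 7: PC=0 idx=0 pred=N actual=T -> ctr[0]=2
Ev 8: PC=0 idx=0 pred=T actual=N -> ctr[0]=1
Ev 9: PC=0 idx=0 pred=N actual=T -> ctr[0]=2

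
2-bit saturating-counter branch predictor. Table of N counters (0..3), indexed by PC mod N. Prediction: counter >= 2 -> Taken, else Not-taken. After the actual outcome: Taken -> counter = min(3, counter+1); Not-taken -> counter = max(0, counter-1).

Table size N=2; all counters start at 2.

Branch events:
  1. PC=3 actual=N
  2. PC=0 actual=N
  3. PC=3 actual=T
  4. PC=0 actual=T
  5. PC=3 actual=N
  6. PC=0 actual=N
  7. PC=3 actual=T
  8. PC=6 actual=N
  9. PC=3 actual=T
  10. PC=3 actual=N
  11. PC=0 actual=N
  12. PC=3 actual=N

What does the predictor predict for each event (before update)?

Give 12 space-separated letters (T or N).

Ev 1: PC=3 idx=1 pred=T actual=N -> ctr[1]=1
Ev 2: PC=0 idx=0 pred=T actual=N -> ctr[0]=1
Ev 3: PC=3 idx=1 pred=N actual=T -> ctr[1]=2
Ev 4: PC=0 idx=0 pred=N actual=T -> ctr[0]=2
Ev 5: PC=3 idx=1 pred=T actual=N -> ctr[1]=1
Ev 6: PC=0 idx=0 pred=T actual=N -> ctr[0]=1
Ev 7: PC=3 idx=1 pred=N actual=T -> ctr[1]=2
Ev 8: PC=6 idx=0 pred=N actual=N -> ctr[0]=0
Ev 9: PC=3 idx=1 pred=T actual=T -> ctr[1]=3
Ev 10: PC=3 idx=1 pred=T actual=N -> ctr[1]=2
Ev 11: PC=0 idx=0 pred=N actual=N -> ctr[0]=0
Ev 12: PC=3 idx=1 pred=T actual=N -> ctr[1]=1

Answer: T T N N T T N N T T N T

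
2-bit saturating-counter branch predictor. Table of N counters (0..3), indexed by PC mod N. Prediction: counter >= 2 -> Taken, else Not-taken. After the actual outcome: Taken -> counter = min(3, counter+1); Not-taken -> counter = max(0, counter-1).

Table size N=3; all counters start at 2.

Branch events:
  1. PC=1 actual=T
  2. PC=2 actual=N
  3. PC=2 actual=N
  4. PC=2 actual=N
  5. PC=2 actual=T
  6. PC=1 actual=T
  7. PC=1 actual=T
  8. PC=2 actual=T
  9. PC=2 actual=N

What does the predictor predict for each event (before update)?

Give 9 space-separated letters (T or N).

Ev 1: PC=1 idx=1 pred=T actual=T -> ctr[1]=3
Ev 2: PC=2 idx=2 pred=T actual=N -> ctr[2]=1
Ev 3: PC=2 idx=2 pred=N actual=N -> ctr[2]=0
Ev 4: PC=2 idx=2 pred=N actual=N -> ctr[2]=0
Ev 5: PC=2 idx=2 pred=N actual=T -> ctr[2]=1
Ev 6: PC=1 idx=1 pred=T actual=T -> ctr[1]=3
Ev 7: PC=1 idx=1 pred=T actual=T -> ctr[1]=3
Ev 8: PC=2 idx=2 pred=N actual=T -> ctr[2]=2
Ev 9: PC=2 idx=2 pred=T actual=N -> ctr[2]=1

Answer: T T N N N T T N T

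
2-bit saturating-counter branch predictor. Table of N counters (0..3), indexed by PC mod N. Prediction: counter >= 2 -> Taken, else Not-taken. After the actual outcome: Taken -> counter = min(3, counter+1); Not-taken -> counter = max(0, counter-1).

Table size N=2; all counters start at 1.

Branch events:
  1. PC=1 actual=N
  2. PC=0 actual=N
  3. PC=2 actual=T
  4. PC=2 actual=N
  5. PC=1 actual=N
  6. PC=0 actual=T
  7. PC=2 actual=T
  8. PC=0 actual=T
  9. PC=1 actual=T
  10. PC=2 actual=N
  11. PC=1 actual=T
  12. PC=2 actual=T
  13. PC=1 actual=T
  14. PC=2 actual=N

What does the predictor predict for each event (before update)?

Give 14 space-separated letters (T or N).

Ev 1: PC=1 idx=1 pred=N actual=N -> ctr[1]=0
Ev 2: PC=0 idx=0 pred=N actual=N -> ctr[0]=0
Ev 3: PC=2 idx=0 pred=N actual=T -> ctr[0]=1
Ev 4: PC=2 idx=0 pred=N actual=N -> ctr[0]=0
Ev 5: PC=1 idx=1 pred=N actual=N -> ctr[1]=0
Ev 6: PC=0 idx=0 pred=N actual=T -> ctr[0]=1
Ev 7: PC=2 idx=0 pred=N actual=T -> ctr[0]=2
Ev 8: PC=0 idx=0 pred=T actual=T -> ctr[0]=3
Ev 9: PC=1 idx=1 pred=N actual=T -> ctr[1]=1
Ev 10: PC=2 idx=0 pred=T actual=N -> ctr[0]=2
Ev 11: PC=1 idx=1 pred=N actual=T -> ctr[1]=2
Ev 12: PC=2 idx=0 pred=T actual=T -> ctr[0]=3
Ev 13: PC=1 idx=1 pred=T actual=T -> ctr[1]=3
Ev 14: PC=2 idx=0 pred=T actual=N -> ctr[0]=2

Answer: N N N N N N N T N T N T T T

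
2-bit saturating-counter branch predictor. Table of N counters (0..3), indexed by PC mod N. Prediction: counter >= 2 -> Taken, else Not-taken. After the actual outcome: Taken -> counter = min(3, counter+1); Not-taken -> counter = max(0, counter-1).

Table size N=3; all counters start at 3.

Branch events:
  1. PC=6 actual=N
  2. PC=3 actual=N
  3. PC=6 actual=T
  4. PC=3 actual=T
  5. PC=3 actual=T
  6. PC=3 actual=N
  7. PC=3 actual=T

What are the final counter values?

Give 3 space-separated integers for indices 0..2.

Answer: 3 3 3

Derivation:
Ev 1: PC=6 idx=0 pred=T actual=N -> ctr[0]=2
Ev 2: PC=3 idx=0 pred=T actual=N -> ctr[0]=1
Ev 3: PC=6 idx=0 pred=N actual=T -> ctr[0]=2
Ev 4: PC=3 idx=0 pred=T actual=T -> ctr[0]=3
Ev 5: PC=3 idx=0 pred=T actual=T -> ctr[0]=3
Ev 6: PC=3 idx=0 pred=T actual=N -> ctr[0]=2
Ev 7: PC=3 idx=0 pred=T actual=T -> ctr[0]=3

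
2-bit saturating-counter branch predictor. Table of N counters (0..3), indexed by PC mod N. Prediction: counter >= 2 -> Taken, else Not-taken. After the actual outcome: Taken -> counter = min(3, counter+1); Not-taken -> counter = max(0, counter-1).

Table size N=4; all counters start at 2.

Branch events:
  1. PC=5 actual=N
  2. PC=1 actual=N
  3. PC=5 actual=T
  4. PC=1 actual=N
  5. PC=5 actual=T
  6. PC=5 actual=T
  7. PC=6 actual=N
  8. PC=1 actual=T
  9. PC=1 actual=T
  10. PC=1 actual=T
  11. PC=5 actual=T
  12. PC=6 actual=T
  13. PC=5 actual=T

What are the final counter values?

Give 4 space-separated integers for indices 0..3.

Answer: 2 3 2 2

Derivation:
Ev 1: PC=5 idx=1 pred=T actual=N -> ctr[1]=1
Ev 2: PC=1 idx=1 pred=N actual=N -> ctr[1]=0
Ev 3: PC=5 idx=1 pred=N actual=T -> ctr[1]=1
Ev 4: PC=1 idx=1 pred=N actual=N -> ctr[1]=0
Ev 5: PC=5 idx=1 pred=N actual=T -> ctr[1]=1
Ev 6: PC=5 idx=1 pred=N actual=T -> ctr[1]=2
Ev 7: PC=6 idx=2 pred=T actual=N -> ctr[2]=1
Ev 8: PC=1 idx=1 pred=T actual=T -> ctr[1]=3
Ev 9: PC=1 idx=1 pred=T actual=T -> ctr[1]=3
Ev 10: PC=1 idx=1 pred=T actual=T -> ctr[1]=3
Ev 11: PC=5 idx=1 pred=T actual=T -> ctr[1]=3
Ev 12: PC=6 idx=2 pred=N actual=T -> ctr[2]=2
Ev 13: PC=5 idx=1 pred=T actual=T -> ctr[1]=3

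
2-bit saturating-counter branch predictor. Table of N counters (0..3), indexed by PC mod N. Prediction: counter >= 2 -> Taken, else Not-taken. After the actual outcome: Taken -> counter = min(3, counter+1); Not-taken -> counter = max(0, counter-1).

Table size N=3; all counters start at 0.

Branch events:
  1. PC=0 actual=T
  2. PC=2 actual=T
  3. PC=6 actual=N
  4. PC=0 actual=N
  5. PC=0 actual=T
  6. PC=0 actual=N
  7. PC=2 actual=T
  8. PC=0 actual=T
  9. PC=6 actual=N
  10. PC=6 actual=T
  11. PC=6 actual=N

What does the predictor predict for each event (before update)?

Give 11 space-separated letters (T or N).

Ev 1: PC=0 idx=0 pred=N actual=T -> ctr[0]=1
Ev 2: PC=2 idx=2 pred=N actual=T -> ctr[2]=1
Ev 3: PC=6 idx=0 pred=N actual=N -> ctr[0]=0
Ev 4: PC=0 idx=0 pred=N actual=N -> ctr[0]=0
Ev 5: PC=0 idx=0 pred=N actual=T -> ctr[0]=1
Ev 6: PC=0 idx=0 pred=N actual=N -> ctr[0]=0
Ev 7: PC=2 idx=2 pred=N actual=T -> ctr[2]=2
Ev 8: PC=0 idx=0 pred=N actual=T -> ctr[0]=1
Ev 9: PC=6 idx=0 pred=N actual=N -> ctr[0]=0
Ev 10: PC=6 idx=0 pred=N actual=T -> ctr[0]=1
Ev 11: PC=6 idx=0 pred=N actual=N -> ctr[0]=0

Answer: N N N N N N N N N N N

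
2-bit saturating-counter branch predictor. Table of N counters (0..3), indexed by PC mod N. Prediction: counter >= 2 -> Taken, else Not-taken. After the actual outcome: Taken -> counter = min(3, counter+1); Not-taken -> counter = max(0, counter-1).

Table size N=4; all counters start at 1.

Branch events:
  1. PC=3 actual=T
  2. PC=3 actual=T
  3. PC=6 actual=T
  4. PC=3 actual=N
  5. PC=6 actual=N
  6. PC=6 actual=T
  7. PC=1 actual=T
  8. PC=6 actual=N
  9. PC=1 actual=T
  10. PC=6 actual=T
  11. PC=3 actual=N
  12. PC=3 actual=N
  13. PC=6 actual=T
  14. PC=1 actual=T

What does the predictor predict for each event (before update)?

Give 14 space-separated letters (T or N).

Answer: N T N T T N N T T N T N T T

Derivation:
Ev 1: PC=3 idx=3 pred=N actual=T -> ctr[3]=2
Ev 2: PC=3 idx=3 pred=T actual=T -> ctr[3]=3
Ev 3: PC=6 idx=2 pred=N actual=T -> ctr[2]=2
Ev 4: PC=3 idx=3 pred=T actual=N -> ctr[3]=2
Ev 5: PC=6 idx=2 pred=T actual=N -> ctr[2]=1
Ev 6: PC=6 idx=2 pred=N actual=T -> ctr[2]=2
Ev 7: PC=1 idx=1 pred=N actual=T -> ctr[1]=2
Ev 8: PC=6 idx=2 pred=T actual=N -> ctr[2]=1
Ev 9: PC=1 idx=1 pred=T actual=T -> ctr[1]=3
Ev 10: PC=6 idx=2 pred=N actual=T -> ctr[2]=2
Ev 11: PC=3 idx=3 pred=T actual=N -> ctr[3]=1
Ev 12: PC=3 idx=3 pred=N actual=N -> ctr[3]=0
Ev 13: PC=6 idx=2 pred=T actual=T -> ctr[2]=3
Ev 14: PC=1 idx=1 pred=T actual=T -> ctr[1]=3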